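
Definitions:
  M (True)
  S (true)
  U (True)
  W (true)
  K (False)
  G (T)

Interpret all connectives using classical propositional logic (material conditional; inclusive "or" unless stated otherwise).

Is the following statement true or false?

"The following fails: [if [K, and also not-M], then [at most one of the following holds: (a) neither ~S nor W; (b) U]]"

In symbols: not ((K and not M) -> ((not S nor W) nand U))

not M = not True = False
K and not M = False and False = False
not S = not True = False
not S nor W = False nor True = False
(not S nor W) nand U = False nand True = True
(K and not M) -> ((not S nor W) nand U) = False -> True = True
not ((K and not M) -> ((not S nor W) nand U)) = not True = False

false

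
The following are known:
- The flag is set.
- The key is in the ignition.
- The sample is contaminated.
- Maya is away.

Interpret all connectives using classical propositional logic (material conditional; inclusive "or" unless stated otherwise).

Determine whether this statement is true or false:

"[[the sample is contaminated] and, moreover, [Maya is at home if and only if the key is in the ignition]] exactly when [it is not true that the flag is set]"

True

Let R = "the sample is contaminated" (T), S = "Maya is at home" (F), Q = "the key is in the ignition" (T), P = "the flag is set" (T).
This is (R & (S <-> Q)) <-> ~P.

S <-> Q = F <-> T = F
R & (S <-> Q) = T & F = F
~P = ~T = F
(R & (S <-> Q)) <-> ~P = F <-> F = T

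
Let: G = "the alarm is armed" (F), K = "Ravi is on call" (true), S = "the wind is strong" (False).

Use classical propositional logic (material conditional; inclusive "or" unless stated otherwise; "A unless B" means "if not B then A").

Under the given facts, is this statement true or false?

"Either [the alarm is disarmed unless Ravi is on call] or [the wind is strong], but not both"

Formalization: (¬G ∨ K) ⊕ S

¬G = ¬F = T
¬G ∨ K = T ∨ T = T
(¬G ∨ K) ⊕ S = T ⊕ F = T

True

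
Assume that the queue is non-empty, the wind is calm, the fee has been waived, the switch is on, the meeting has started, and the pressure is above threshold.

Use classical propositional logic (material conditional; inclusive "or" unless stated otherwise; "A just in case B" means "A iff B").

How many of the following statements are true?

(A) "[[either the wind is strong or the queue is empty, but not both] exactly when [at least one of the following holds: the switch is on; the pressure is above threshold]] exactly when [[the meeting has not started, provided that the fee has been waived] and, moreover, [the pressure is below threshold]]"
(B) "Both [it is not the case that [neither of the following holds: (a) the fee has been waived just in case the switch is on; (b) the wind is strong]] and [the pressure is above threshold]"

2

Let Q = "the wind is strong" (False), P = "the queue is empty" (False), S = "the switch is on" (True), V = "the pressure is above threshold" (True), R = "the fee has been waived" (True), U = "the meeting has started" (True).

(A): Parsed as ((Q xor P) iff (S or V)) iff ((R -> not U) and not V)

Q xor P = False xor False = False
S or V = True or True = True
(Q xor P) iff (S or V) = False iff True = False
not U = not True = False
R -> not U = True -> False = False
not V = not True = False
(R -> not U) and not V = False and False = False
((Q xor P) iff (S or V)) iff ((R -> not U) and not V) = False iff False = True
Hence (A) is true.

(B): This is not ((R iff S) nor Q) and V.

R iff S = True iff True = True
(R iff S) nor Q = True nor False = False
not ((R iff S) nor Q) = not False = True
not ((R iff S) nor Q) and V = True and True = True
Hence (B) is true.

Count: 2.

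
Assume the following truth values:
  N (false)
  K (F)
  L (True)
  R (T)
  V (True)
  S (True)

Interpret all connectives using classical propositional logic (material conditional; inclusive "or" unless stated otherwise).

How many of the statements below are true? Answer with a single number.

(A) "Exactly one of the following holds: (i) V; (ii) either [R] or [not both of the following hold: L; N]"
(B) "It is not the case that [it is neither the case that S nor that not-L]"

1

(A): Parsed as V ⊕ (R ∨ (L ↑ N))

L ↑ N = T ↑ F = T
R ∨ (L ↑ N) = T ∨ T = T
V ⊕ (R ∨ (L ↑ N)) = T ⊕ T = F
Hence (A) is false.

(B): This is ¬(S ↓ ¬L).

¬L = ¬T = F
S ↓ ¬L = T ↓ F = F
¬(S ↓ ¬L) = ¬F = T
Hence (B) is true.

1 of the 2 statements is true ((B)).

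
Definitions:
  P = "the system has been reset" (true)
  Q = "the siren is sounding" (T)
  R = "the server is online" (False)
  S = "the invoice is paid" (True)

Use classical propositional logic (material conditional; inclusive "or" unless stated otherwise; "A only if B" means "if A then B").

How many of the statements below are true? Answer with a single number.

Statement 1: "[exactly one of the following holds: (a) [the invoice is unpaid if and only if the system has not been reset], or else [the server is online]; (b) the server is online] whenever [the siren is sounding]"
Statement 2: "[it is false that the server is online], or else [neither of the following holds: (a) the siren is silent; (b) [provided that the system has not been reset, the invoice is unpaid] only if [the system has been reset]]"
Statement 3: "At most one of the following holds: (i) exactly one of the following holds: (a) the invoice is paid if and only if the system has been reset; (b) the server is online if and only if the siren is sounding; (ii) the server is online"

Statement 1: This is Q -> (((~S <-> ~P) | R) xor R).

~S = ~T = F
~P = ~T = F
~S <-> ~P = F <-> F = T
(~S <-> ~P) | R = T | F = T
((~S <-> ~P) | R) xor R = T xor F = T
Q -> (((~S <-> ~P) | R) xor R) = T -> T = T
Thus Statement 1 is true.

Statement 2: Formalization: ~R | (~Q nor ((~P -> ~S) -> P))

~R = ~F = T
~Q = ~T = F
~P = ~T = F
~S = ~T = F
~P -> ~S = F -> F = T
(~P -> ~S) -> P = T -> T = T
~Q nor ((~P -> ~S) -> P) = F nor T = F
~R | (~Q nor ((~P -> ~S) -> P)) = T | F = T
Thus Statement 2 is true.

Statement 3: In symbols: ((S <-> P) xor (R <-> Q)) nand R

S <-> P = T <-> T = T
R <-> Q = F <-> T = F
(S <-> P) xor (R <-> Q) = T xor F = T
((S <-> P) xor (R <-> Q)) nand R = T nand F = T
Hence Statement 3 is true.

Count: 3.

3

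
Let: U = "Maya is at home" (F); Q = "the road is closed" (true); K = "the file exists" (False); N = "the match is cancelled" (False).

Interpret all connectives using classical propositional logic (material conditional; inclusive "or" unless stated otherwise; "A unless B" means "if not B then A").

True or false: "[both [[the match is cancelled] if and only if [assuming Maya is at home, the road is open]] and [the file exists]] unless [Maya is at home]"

Values: N=F, U=F, Q=T, K=F.
Formalization: ((N <-> (U -> ~Q)) & K) | U

~Q = ~T = F
U -> ~Q = F -> F = T
N <-> (U -> ~Q) = F <-> T = F
(N <-> (U -> ~Q)) & K = F & F = F
((N <-> (U -> ~Q)) & K) | U = F | F = F

False.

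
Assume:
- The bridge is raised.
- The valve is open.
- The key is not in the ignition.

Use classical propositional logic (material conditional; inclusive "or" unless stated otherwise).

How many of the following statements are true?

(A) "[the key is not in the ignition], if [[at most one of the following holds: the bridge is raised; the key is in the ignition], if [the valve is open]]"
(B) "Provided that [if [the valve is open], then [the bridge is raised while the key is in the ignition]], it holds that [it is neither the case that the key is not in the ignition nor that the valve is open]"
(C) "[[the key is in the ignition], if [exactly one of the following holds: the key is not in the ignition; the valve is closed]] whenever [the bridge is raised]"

Let K = "the valve is open" (True), G = "the bridge is raised" (True), L = "the key is in the ignition" (False).

(A): In symbols: (K -> (G nand L)) -> not L

G nand L = True nand False = True
K -> (G nand L) = True -> True = True
not L = not False = True
(K -> (G nand L)) -> not L = True -> True = True
Thus (A) is true.

(B): In symbols: (K -> (G and L)) -> (not L nor K)

G and L = True and False = False
K -> (G and L) = True -> False = False
not L = not False = True
not L nor K = True nor True = False
(K -> (G and L)) -> (not L nor K) = False -> False = True
So (B) is true.

(C): This is G -> ((not L xor not K) -> L).

not L = not False = True
not K = not True = False
not L xor not K = True xor False = True
(not L xor not K) -> L = True -> False = False
G -> ((not L xor not K) -> L) = True -> False = False
Hence (C) is false.

2 of the 3 statements are true ((A), (B)).

2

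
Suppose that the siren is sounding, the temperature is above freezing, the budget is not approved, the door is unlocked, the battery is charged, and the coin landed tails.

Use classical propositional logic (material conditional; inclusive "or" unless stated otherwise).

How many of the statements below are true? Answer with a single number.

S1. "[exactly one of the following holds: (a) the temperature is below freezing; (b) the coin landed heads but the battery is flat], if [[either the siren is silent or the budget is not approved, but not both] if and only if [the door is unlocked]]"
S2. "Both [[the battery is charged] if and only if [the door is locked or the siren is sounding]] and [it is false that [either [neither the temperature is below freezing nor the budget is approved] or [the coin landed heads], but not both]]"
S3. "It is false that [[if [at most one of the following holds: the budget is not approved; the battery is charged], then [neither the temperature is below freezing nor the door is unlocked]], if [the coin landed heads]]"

Let P = "the siren is sounding" (True), R = "the budget is approved" (False), S = "the door is locked" (False), Q = "the temperature is below freezing" (False), V = "the coin landed heads" (False), U = "the battery is charged" (True).

S1: In symbols: ((not P xor not R) iff not S) -> (Q xor (V and not U))

not P = not True = False
not R = not False = True
not P xor not R = False xor True = True
not S = not False = True
(not P xor not R) iff not S = True iff True = True
not U = not True = False
V and not U = False and False = False
Q xor (V and not U) = False xor False = False
((not P xor not R) iff not S) -> (Q xor (V and not U)) = True -> False = False
Hence S1 is false.

S2: In symbols: (U iff (S or P)) and not ((Q nor R) xor V)

S or P = False or True = True
U iff (S or P) = True iff True = True
Q nor R = False nor False = True
(Q nor R) xor V = True xor False = True
not ((Q nor R) xor V) = not True = False
(U iff (S or P)) and not ((Q nor R) xor V) = True and False = False
Thus S2 is false.

S3: Formalization: not (V -> ((not R nand U) -> (Q nor not S)))

not R = not False = True
not R nand U = True nand True = False
not S = not False = True
Q nor not S = False nor True = False
(not R nand U) -> (Q nor not S) = False -> False = True
V -> ((not R nand U) -> (Q nor not S)) = False -> True = True
not (V -> ((not R nand U) -> (Q nor not S))) = not True = False
Thus S3 is false.

0 of the 3 statements are true (none).

0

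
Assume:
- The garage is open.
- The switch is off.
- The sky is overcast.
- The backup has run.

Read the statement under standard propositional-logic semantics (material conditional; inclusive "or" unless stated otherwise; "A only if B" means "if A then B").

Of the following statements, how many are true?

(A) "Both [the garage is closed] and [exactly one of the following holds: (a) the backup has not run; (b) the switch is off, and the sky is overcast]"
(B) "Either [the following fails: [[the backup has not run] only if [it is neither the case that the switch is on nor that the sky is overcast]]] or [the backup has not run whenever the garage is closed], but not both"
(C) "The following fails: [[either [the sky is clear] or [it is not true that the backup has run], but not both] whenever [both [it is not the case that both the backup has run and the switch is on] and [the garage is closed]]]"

Let S = "the garage is closed" (F), V = "the backup has run" (T), G = "the switch is on" (F), P = "the sky is overcast" (T).

(A): Parsed as S & (~V xor (~G & P))

~V = ~T = F
~G = ~F = T
~G & P = T & T = T
~V xor (~G & P) = F xor T = T
S & (~V xor (~G & P)) = F & T = F
Thus (A) is false.

(B): Parsed as ~(~V -> (G nor P)) xor (S -> ~V)

~V = ~T = F
G nor P = F nor T = F
~V -> (G nor P) = F -> F = T
~(~V -> (G nor P)) = ~T = F
~V = ~T = F
S -> ~V = F -> F = T
~(~V -> (G nor P)) xor (S -> ~V) = F xor T = T
So (B) is true.

(C): Parsed as ~(((V nand G) & S) -> (~P xor ~V))

V nand G = T nand F = T
(V nand G) & S = T & F = F
~P = ~T = F
~V = ~T = F
~P xor ~V = F xor F = F
((V nand G) & S) -> (~P xor ~V) = F -> F = T
~(((V nand G) & S) -> (~P xor ~V)) = ~T = F
Hence (C) is false.

True statements: 1.

1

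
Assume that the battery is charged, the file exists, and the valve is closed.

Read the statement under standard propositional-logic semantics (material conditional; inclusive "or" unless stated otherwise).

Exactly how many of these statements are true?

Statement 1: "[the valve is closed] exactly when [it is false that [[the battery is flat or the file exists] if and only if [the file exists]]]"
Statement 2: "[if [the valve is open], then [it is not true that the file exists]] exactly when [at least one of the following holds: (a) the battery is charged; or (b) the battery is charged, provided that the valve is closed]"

1

Let R = "the valve is open" (F), P = "the battery is charged" (T), Q = "the file exists" (T).

Statement 1: Formalization: ¬R ↔ ¬((¬P ∨ Q) ↔ Q)

¬R = ¬F = T
¬P = ¬T = F
¬P ∨ Q = F ∨ T = T
(¬P ∨ Q) ↔ Q = T ↔ T = T
¬((¬P ∨ Q) ↔ Q) = ¬T = F
¬R ↔ ¬((¬P ∨ Q) ↔ Q) = T ↔ F = F
So Statement 1 is false.

Statement 2: This is (R → ¬Q) ↔ (P ∨ (¬R → P)).

¬Q = ¬T = F
R → ¬Q = F → F = T
¬R = ¬F = T
¬R → P = T → T = T
P ∨ (¬R → P) = T ∨ T = T
(R → ¬Q) ↔ (P ∨ (¬R → P)) = T ↔ T = T
So Statement 2 is true.

1 of the 2 statements is true.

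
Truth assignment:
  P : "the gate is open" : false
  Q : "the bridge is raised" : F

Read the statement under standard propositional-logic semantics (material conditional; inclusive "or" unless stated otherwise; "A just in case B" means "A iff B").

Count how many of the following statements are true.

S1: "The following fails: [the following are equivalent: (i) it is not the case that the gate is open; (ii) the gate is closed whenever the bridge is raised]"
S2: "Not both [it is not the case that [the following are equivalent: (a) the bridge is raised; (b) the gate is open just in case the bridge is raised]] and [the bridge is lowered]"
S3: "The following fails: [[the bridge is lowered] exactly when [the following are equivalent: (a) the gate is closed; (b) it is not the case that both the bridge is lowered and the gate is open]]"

S1: Parsed as ~(~P <-> (Q -> ~P))

~P = ~F = T
~P = ~F = T
Q -> ~P = F -> T = T
~P <-> (Q -> ~P) = T <-> T = T
~(~P <-> (Q -> ~P)) = ~T = F
So S1 is false.

S2: Formalization: ~(Q <-> (P <-> Q)) nand ~Q

P <-> Q = F <-> F = T
Q <-> (P <-> Q) = F <-> T = F
~(Q <-> (P <-> Q)) = ~F = T
~Q = ~F = T
~(Q <-> (P <-> Q)) nand ~Q = T nand T = F
Hence S2 is false.

S3: Formalization: ~(~Q <-> (~P <-> (~Q nand P)))

~Q = ~F = T
~P = ~F = T
~Q = ~F = T
~Q nand P = T nand F = T
~P <-> (~Q nand P) = T <-> T = T
~Q <-> (~P <-> (~Q nand P)) = T <-> T = T
~(~Q <-> (~P <-> (~Q nand P))) = ~T = F
Hence S3 is false.

Count: 0.

0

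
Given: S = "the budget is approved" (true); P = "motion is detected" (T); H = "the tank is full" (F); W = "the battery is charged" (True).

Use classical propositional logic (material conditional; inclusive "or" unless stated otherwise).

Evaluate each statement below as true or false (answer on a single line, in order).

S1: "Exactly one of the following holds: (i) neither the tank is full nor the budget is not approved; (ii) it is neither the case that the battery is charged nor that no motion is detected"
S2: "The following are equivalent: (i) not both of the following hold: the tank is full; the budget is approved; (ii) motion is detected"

S1 true / S2 true

S1: Formalization: (H ↓ ¬S) ⊕ (W ↓ ¬P)

¬S = ¬T = F
H ↓ ¬S = F ↓ F = T
¬P = ¬T = F
W ↓ ¬P = T ↓ F = F
(H ↓ ¬S) ⊕ (W ↓ ¬P) = T ⊕ F = T
Thus S1 is true.

S2: Formalization: (H ↑ S) ↔ P

H ↑ S = F ↑ T = T
(H ↑ S) ↔ P = T ↔ T = T
So S2 is true.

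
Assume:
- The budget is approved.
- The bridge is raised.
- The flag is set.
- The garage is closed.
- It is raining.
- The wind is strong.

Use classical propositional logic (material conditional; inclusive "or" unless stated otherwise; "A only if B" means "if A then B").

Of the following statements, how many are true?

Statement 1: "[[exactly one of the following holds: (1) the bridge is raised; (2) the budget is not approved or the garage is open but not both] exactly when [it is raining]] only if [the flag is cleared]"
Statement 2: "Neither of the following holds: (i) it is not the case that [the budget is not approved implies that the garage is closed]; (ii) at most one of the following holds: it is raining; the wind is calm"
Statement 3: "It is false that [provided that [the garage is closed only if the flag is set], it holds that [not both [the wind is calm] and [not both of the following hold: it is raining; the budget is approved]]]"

0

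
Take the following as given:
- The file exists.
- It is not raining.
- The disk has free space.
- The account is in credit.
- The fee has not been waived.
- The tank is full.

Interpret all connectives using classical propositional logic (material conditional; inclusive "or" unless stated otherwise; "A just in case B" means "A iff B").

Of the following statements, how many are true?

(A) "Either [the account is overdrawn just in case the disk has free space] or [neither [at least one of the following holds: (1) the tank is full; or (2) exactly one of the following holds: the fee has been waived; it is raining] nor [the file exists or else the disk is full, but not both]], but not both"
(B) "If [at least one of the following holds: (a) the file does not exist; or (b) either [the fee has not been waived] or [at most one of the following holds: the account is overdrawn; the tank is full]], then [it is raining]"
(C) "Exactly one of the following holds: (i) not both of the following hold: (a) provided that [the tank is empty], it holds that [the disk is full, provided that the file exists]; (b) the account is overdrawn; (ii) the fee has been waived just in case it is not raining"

1

Let S = "the account is overdrawn" (F), R = "the disk is full" (F), V = "the tank is full" (T), U = "the fee has been waived" (F), Q = "it is raining" (F), P = "the file exists" (T).

(A): In symbols: (S ↔ ¬R) ⊕ ((V ∨ (U ⊕ Q)) ↓ (P ⊕ R))

¬R = ¬F = T
S ↔ ¬R = F ↔ T = F
U ⊕ Q = F ⊕ F = F
V ∨ (U ⊕ Q) = T ∨ F = T
P ⊕ R = T ⊕ F = T
(V ∨ (U ⊕ Q)) ↓ (P ⊕ R) = T ↓ T = F
(S ↔ ¬R) ⊕ ((V ∨ (U ⊕ Q)) ↓ (P ⊕ R)) = F ⊕ F = F
So (A) is false.

(B): Parsed as (¬P ∨ (¬U ∨ (S ↑ V))) → Q

¬P = ¬T = F
¬U = ¬F = T
S ↑ V = F ↑ T = T
¬U ∨ (S ↑ V) = T ∨ T = T
¬P ∨ (¬U ∨ (S ↑ V)) = F ∨ T = T
(¬P ∨ (¬U ∨ (S ↑ V))) → Q = T → F = F
So (B) is false.

(C): This is ((¬V → (P → R)) ↑ S) ⊕ (U ↔ ¬Q).

¬V = ¬T = F
P → R = T → F = F
¬V → (P → R) = F → F = T
(¬V → (P → R)) ↑ S = T ↑ F = T
¬Q = ¬F = T
U ↔ ¬Q = F ↔ T = F
((¬V → (P → R)) ↑ S) ⊕ (U ↔ ¬Q) = T ⊕ F = T
Thus (C) is true.

True statements: 1.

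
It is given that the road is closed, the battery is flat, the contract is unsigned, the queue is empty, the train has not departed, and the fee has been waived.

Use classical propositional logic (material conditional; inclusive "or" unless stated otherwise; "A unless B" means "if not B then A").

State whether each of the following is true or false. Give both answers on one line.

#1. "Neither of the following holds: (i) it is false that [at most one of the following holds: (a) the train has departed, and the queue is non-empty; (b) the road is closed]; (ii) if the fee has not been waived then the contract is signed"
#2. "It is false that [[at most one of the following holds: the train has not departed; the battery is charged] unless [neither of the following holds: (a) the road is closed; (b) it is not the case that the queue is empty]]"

#1 F, #2 F

Let P = "the train has departed" (F), S = "the queue is empty" (T), U = "the road is closed" (T), V = "the fee has been waived" (T), W = "the contract is signed" (F), Q = "the battery is charged" (F).

#1: This is ~((P & ~S) nand U) nor (~V -> W).

~S = ~T = F
P & ~S = F & F = F
(P & ~S) nand U = F nand T = T
~((P & ~S) nand U) = ~T = F
~V = ~T = F
~V -> W = F -> F = T
~((P & ~S) nand U) nor (~V -> W) = F nor T = F
So #1 is false.

#2: Parsed as ~((~P nand Q) | (U nor ~S))

~P = ~F = T
~P nand Q = T nand F = T
~S = ~T = F
U nor ~S = T nor F = F
(~P nand Q) | (U nor ~S) = T | F = T
~((~P nand Q) | (U nor ~S)) = ~T = F
Thus #2 is false.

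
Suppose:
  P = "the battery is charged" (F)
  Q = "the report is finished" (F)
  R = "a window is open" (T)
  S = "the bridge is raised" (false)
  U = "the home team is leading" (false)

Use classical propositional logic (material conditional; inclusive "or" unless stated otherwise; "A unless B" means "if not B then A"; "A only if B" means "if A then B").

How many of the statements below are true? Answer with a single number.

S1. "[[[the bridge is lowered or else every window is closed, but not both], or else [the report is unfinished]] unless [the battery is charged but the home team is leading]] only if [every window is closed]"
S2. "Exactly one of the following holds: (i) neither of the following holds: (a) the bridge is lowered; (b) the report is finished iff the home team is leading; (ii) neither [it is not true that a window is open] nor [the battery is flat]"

0

S1: In symbols: (((~S xor ~R) | ~Q) | (P & U)) -> ~R

~S = ~F = T
~R = ~T = F
~S xor ~R = T xor F = T
~Q = ~F = T
(~S xor ~R) | ~Q = T | T = T
P & U = F & F = F
((~S xor ~R) | ~Q) | (P & U) = T | F = T
~R = ~T = F
(((~S xor ~R) | ~Q) | (P & U)) -> ~R = T -> F = F
Hence S1 is false.

S2: This is (~S nor (Q <-> U)) xor (~R nor ~P).

~S = ~F = T
Q <-> U = F <-> F = T
~S nor (Q <-> U) = T nor T = F
~R = ~T = F
~P = ~F = T
~R nor ~P = F nor T = F
(~S nor (Q <-> U)) xor (~R nor ~P) = F xor F = F
Hence S2 is false.

Count: 0.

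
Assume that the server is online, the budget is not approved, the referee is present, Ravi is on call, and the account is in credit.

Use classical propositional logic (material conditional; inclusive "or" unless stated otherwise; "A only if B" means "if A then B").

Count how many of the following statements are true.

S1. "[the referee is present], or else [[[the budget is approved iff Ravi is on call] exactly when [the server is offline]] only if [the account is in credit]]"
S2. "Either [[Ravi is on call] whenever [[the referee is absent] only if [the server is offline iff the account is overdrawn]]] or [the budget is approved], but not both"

2

Let R = "the referee is present" (True), W = "the budget is approved" (False), U = "Ravi is on call" (True), Q = "the server is online" (True), L = "the account is overdrawn" (False).

S1: This is R or (((W iff U) iff not Q) -> not L).

W iff U = False iff True = False
not Q = not True = False
(W iff U) iff not Q = False iff False = True
not L = not False = True
((W iff U) iff not Q) -> not L = True -> True = True
R or (((W iff U) iff not Q) -> not L) = True or True = True
Hence S1 is true.

S2: In symbols: ((not R -> (not Q iff L)) -> U) xor W

not R = not True = False
not Q = not True = False
not Q iff L = False iff False = True
not R -> (not Q iff L) = False -> True = True
(not R -> (not Q iff L)) -> U = True -> True = True
((not R -> (not Q iff L)) -> U) xor W = True xor False = True
So S2 is true.

2 of the 2 statements are true.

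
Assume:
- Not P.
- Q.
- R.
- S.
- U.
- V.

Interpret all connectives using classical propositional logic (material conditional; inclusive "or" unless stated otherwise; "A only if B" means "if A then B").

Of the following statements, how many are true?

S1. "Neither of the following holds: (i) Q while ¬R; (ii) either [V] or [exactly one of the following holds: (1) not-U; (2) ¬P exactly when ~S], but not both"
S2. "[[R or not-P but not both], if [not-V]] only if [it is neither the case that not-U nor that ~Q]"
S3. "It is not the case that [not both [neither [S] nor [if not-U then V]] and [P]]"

S1: This is (Q ∧ ¬R) ↓ (V ⊕ (¬U ⊕ (¬P ↔ ¬S))).

¬R = ¬T = F
Q ∧ ¬R = T ∧ F = F
¬U = ¬T = F
¬P = ¬F = T
¬S = ¬T = F
¬P ↔ ¬S = T ↔ F = F
¬U ⊕ (¬P ↔ ¬S) = F ⊕ F = F
V ⊕ (¬U ⊕ (¬P ↔ ¬S)) = T ⊕ F = T
(Q ∧ ¬R) ↓ (V ⊕ (¬U ⊕ (¬P ↔ ¬S))) = F ↓ T = F
Hence S1 is false.

S2: Formalization: (¬V → (R ⊕ ¬P)) → (¬U ↓ ¬Q)

¬V = ¬T = F
¬P = ¬F = T
R ⊕ ¬P = T ⊕ T = F
¬V → (R ⊕ ¬P) = F → F = T
¬U = ¬T = F
¬Q = ¬T = F
¬U ↓ ¬Q = F ↓ F = T
(¬V → (R ⊕ ¬P)) → (¬U ↓ ¬Q) = T → T = T
Hence S2 is true.

S3: Formalization: ¬((S ↓ (¬U → V)) ↑ P)

¬U = ¬T = F
¬U → V = F → T = T
S ↓ (¬U → V) = T ↓ T = F
(S ↓ (¬U → V)) ↑ P = F ↑ F = T
¬((S ↓ (¬U → V)) ↑ P) = ¬T = F
Hence S3 is false.

Count: 1.

1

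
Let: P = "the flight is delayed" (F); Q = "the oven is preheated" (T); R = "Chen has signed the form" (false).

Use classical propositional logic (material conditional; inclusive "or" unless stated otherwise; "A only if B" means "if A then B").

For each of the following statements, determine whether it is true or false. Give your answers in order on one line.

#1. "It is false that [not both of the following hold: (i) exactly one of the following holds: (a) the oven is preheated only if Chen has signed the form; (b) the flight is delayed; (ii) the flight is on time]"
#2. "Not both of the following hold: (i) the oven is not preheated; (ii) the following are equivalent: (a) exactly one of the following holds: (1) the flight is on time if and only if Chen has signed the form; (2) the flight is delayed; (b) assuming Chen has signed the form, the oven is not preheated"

#1 false; #2 true

#1: Parsed as ~(((Q -> R) xor P) nand ~P)

Q -> R = T -> F = F
(Q -> R) xor P = F xor F = F
~P = ~F = T
((Q -> R) xor P) nand ~P = F nand T = T
~(((Q -> R) xor P) nand ~P) = ~T = F
Hence #1 is false.

#2: Parsed as ~Q nand (((~P <-> R) xor P) <-> (R -> ~Q))

~Q = ~T = F
~P = ~F = T
~P <-> R = T <-> F = F
(~P <-> R) xor P = F xor F = F
~Q = ~T = F
R -> ~Q = F -> F = T
((~P <-> R) xor P) <-> (R -> ~Q) = F <-> T = F
~Q nand (((~P <-> R) xor P) <-> (R -> ~Q)) = F nand F = T
So #2 is true.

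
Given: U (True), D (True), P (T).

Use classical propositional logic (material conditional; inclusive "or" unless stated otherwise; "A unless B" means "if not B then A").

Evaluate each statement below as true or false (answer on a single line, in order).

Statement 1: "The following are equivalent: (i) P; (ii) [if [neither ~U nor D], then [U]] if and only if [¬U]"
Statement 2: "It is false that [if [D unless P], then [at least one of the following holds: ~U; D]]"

Statement 1: Parsed as P iff (((not U nor D) -> U) iff not U)

not U = not True = False
not U nor D = False nor True = False
(not U nor D) -> U = False -> True = True
not U = not True = False
((not U nor D) -> U) iff not U = True iff False = False
P iff (((not U nor D) -> U) iff not U) = True iff False = False
Thus Statement 1 is false.

Statement 2: Formalization: not ((D or P) -> (not U or D))

D or P = True or True = True
not U = not True = False
not U or D = False or True = True
(D or P) -> (not U or D) = True -> True = True
not ((D or P) -> (not U or D)) = not True = False
Hence Statement 2 is false.

Statement 1 false, Statement 2 false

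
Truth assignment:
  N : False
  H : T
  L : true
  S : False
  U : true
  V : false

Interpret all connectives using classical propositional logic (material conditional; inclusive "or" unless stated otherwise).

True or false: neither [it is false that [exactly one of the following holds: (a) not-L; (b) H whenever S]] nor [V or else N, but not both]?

Values: L=True, S=False, H=True, V=False, N=False.
In symbols: not (not L xor (S -> H)) nor (V xor N)

not L = not True = False
S -> H = False -> True = True
not L xor (S -> H) = False xor True = True
not (not L xor (S -> H)) = not True = False
V xor N = False xor False = False
not (not L xor (S -> H)) nor (V xor N) = False nor False = True

True.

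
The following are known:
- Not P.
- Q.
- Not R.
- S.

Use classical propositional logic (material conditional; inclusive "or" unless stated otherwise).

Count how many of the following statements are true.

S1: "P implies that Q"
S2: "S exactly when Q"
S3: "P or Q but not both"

3

S1: Parsed as P → Q

P → Q = F → T = T
Hence S1 is true.

S2: Formalization: S ↔ Q

S ↔ Q = T ↔ T = T
Hence S2 is true.

S3: This is P ⊕ Q.

P ⊕ Q = F ⊕ T = T
Thus S3 is true.

True statements: 3.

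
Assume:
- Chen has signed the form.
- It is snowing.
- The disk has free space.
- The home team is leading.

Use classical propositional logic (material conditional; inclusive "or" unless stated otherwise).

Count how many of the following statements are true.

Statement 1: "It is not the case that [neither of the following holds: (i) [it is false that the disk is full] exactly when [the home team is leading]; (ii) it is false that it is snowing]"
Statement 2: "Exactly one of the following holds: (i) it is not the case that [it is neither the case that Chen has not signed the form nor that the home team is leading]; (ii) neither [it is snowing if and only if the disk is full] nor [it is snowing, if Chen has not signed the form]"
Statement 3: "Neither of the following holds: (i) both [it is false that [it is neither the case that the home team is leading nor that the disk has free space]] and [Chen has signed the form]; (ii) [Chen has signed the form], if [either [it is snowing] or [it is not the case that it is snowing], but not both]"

Let R = "the disk is full" (False), S = "the home team is leading" (True), Q = "it is snowing" (True), P = "Chen has signed the form" (True).

Statement 1: In symbols: not ((not R iff S) nor not Q)

not R = not False = True
not R iff S = True iff True = True
not Q = not True = False
(not R iff S) nor not Q = True nor False = False
not ((not R iff S) nor not Q) = not False = True
Thus Statement 1 is true.

Statement 2: Parsed as not (not P nor S) xor ((Q iff R) nor (not P -> Q))

not P = not True = False
not P nor S = False nor True = False
not (not P nor S) = not False = True
Q iff R = True iff False = False
not P = not True = False
not P -> Q = False -> True = True
(Q iff R) nor (not P -> Q) = False nor True = False
not (not P nor S) xor ((Q iff R) nor (not P -> Q)) = True xor False = True
So Statement 2 is true.

Statement 3: This is (not (S nor not R) and P) nor ((Q xor not Q) -> P).

not R = not False = True
S nor not R = True nor True = False
not (S nor not R) = not False = True
not (S nor not R) and P = True and True = True
not Q = not True = False
Q xor not Q = True xor False = True
(Q xor not Q) -> P = True -> True = True
(not (S nor not R) and P) nor ((Q xor not Q) -> P) = True nor True = False
Thus Statement 3 is false.

True statements: 2 (Statement 1, Statement 2).

2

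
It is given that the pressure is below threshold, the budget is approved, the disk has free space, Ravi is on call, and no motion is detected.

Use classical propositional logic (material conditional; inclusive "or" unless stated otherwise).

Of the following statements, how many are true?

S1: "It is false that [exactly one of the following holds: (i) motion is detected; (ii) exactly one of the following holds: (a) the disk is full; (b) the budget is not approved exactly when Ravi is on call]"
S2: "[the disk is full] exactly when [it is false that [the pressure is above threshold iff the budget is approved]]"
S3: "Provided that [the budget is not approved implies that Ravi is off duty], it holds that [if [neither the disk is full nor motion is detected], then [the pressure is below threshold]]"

2

Let U = "motion is detected" (False), R = "the disk is full" (False), Q = "the budget is approved" (True), S = "Ravi is on call" (True), P = "the pressure is above threshold" (False).

S1: This is not (U xor (R xor (not Q iff S))).

not Q = not True = False
not Q iff S = False iff True = False
R xor (not Q iff S) = False xor False = False
U xor (R xor (not Q iff S)) = False xor False = False
not (U xor (R xor (not Q iff S))) = not False = True
So S1 is true.

S2: Parsed as R iff not (P iff Q)

P iff Q = False iff True = False
not (P iff Q) = not False = True
R iff not (P iff Q) = False iff True = False
So S2 is false.

S3: In symbols: (not Q -> not S) -> ((R nor U) -> not P)

not Q = not True = False
not S = not True = False
not Q -> not S = False -> False = True
R nor U = False nor False = True
not P = not False = True
(R nor U) -> not P = True -> True = True
(not Q -> not S) -> ((R nor U) -> not P) = True -> True = True
So S3 is true.

True statements: 2.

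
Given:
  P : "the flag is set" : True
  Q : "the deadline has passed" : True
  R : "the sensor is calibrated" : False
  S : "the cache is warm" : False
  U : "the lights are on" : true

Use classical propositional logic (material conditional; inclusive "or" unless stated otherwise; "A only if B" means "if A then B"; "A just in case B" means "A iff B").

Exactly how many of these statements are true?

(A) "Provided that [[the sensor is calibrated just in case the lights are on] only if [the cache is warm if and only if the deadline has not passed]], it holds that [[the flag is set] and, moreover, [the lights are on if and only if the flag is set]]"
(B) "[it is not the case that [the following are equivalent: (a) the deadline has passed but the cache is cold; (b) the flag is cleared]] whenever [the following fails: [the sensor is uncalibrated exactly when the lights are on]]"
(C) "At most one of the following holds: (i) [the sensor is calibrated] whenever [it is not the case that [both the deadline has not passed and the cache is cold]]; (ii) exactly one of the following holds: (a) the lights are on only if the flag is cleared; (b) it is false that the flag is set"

(A): This is ((R <-> U) -> (S <-> ~Q)) -> (P & (U <-> P)).

R <-> U = F <-> T = F
~Q = ~T = F
S <-> ~Q = F <-> F = T
(R <-> U) -> (S <-> ~Q) = F -> T = T
U <-> P = T <-> T = T
P & (U <-> P) = T & T = T
((R <-> U) -> (S <-> ~Q)) -> (P & (U <-> P)) = T -> T = T
So (A) is true.

(B): This is ~(~R <-> U) -> ~((Q & ~S) <-> ~P).

~R = ~F = T
~R <-> U = T <-> T = T
~(~R <-> U) = ~T = F
~S = ~F = T
Q & ~S = T & T = T
~P = ~T = F
(Q & ~S) <-> ~P = T <-> F = F
~((Q & ~S) <-> ~P) = ~F = T
~(~R <-> U) -> ~((Q & ~S) <-> ~P) = F -> T = T
Hence (B) is true.

(C): In symbols: (~(~Q & ~S) -> R) nand ((U -> ~P) xor ~P)

~Q = ~T = F
~S = ~F = T
~Q & ~S = F & T = F
~(~Q & ~S) = ~F = T
~(~Q & ~S) -> R = T -> F = F
~P = ~T = F
U -> ~P = T -> F = F
~P = ~T = F
(U -> ~P) xor ~P = F xor F = F
(~(~Q & ~S) -> R) nand ((U -> ~P) xor ~P) = F nand F = T
Thus (C) is true.

3 of the 3 statements are true ((A), (B), (C)).

3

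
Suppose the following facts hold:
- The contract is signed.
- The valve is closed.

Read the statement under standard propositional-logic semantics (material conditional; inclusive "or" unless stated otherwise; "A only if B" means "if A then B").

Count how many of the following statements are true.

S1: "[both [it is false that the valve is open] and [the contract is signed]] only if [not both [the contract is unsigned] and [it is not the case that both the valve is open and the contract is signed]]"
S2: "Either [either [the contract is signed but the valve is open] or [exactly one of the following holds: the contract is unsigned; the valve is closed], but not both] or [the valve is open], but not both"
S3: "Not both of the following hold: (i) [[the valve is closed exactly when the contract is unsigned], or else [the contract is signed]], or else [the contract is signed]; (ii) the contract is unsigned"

Let Q = "the valve is open" (False), P = "the contract is signed" (True).

S1: This is (not Q and P) -> (not P nand (Q nand P)).

not Q = not False = True
not Q and P = True and True = True
not P = not True = False
Q nand P = False nand True = True
not P nand (Q nand P) = False nand True = True
(not Q and P) -> (not P nand (Q nand P)) = True -> True = True
Hence S1 is true.

S2: Parsed as ((P and Q) xor (not P xor not Q)) xor Q

P and Q = True and False = False
not P = not True = False
not Q = not False = True
not P xor not Q = False xor True = True
(P and Q) xor (not P xor not Q) = False xor True = True
((P and Q) xor (not P xor not Q)) xor Q = True xor False = True
Thus S2 is true.

S3: Parsed as (((not Q iff not P) or P) or P) nand not P

not Q = not False = True
not P = not True = False
not Q iff not P = True iff False = False
(not Q iff not P) or P = False or True = True
((not Q iff not P) or P) or P = True or True = True
not P = not True = False
(((not Q iff not P) or P) or P) nand not P = True nand False = True
Thus S3 is true.

True statements: 3 (S1, S2, S3).

3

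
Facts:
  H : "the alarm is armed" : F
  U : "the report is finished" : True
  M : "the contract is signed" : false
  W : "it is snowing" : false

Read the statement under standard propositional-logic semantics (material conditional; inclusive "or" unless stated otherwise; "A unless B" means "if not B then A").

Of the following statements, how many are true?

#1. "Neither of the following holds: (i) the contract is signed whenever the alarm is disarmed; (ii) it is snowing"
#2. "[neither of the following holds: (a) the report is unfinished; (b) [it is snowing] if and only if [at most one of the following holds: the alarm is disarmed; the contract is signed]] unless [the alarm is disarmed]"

2

#1: This is (not H -> M) nor W.

not H = not False = True
not H -> M = True -> False = False
(not H -> M) nor W = False nor False = True
Thus #1 is true.

#2: This is (not U nor (W iff (not H nand M))) or not H.

not U = not True = False
not H = not False = True
not H nand M = True nand False = True
W iff (not H nand M) = False iff True = False
not U nor (W iff (not H nand M)) = False nor False = True
not H = not False = True
(not U nor (W iff (not H nand M))) or not H = True or True = True
So #2 is true.

True statements: 2 (#1, #2).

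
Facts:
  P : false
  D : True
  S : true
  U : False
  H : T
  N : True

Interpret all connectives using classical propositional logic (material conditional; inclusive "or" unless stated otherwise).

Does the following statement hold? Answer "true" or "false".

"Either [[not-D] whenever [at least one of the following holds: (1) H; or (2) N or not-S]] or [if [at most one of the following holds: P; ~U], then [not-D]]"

The statement is false.

Parsed as ((H | (N | ~S)) -> ~D) | ((P nand ~U) -> ~D)

~S = ~T = F
N | ~S = T | F = T
H | (N | ~S) = T | T = T
~D = ~T = F
(H | (N | ~S)) -> ~D = T -> F = F
~U = ~F = T
P nand ~U = F nand T = T
~D = ~T = F
(P nand ~U) -> ~D = T -> F = F
((H | (N | ~S)) -> ~D) | ((P nand ~U) -> ~D) = F | F = F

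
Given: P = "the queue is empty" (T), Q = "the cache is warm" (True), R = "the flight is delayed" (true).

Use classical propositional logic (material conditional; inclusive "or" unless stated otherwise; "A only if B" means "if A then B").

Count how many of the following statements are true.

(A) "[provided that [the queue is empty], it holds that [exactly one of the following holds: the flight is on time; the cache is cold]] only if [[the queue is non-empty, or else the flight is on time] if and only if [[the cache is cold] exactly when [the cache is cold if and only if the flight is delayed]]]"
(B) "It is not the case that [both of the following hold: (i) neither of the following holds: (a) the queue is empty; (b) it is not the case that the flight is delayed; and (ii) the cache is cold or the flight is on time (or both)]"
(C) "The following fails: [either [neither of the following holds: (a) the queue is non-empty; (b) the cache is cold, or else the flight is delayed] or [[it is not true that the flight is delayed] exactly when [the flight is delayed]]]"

(A): Parsed as (P -> (~R xor ~Q)) -> ((~P | ~R) <-> (~Q <-> (~Q <-> R)))

~R = ~T = F
~Q = ~T = F
~R xor ~Q = F xor F = F
P -> (~R xor ~Q) = T -> F = F
~P = ~T = F
~R = ~T = F
~P | ~R = F | F = F
~Q = ~T = F
~Q = ~T = F
~Q <-> R = F <-> T = F
~Q <-> (~Q <-> R) = F <-> F = T
(~P | ~R) <-> (~Q <-> (~Q <-> R)) = F <-> T = F
(P -> (~R xor ~Q)) -> ((~P | ~R) <-> (~Q <-> (~Q <-> R))) = F -> F = T
Thus (A) is true.

(B): Parsed as ~((P nor ~R) & (~Q | ~R))

~R = ~T = F
P nor ~R = T nor F = F
~Q = ~T = F
~R = ~T = F
~Q | ~R = F | F = F
(P nor ~R) & (~Q | ~R) = F & F = F
~((P nor ~R) & (~Q | ~R)) = ~F = T
So (B) is true.

(C): Formalization: ~((~P nor (~Q | R)) | (~R <-> R))

~P = ~T = F
~Q = ~T = F
~Q | R = F | T = T
~P nor (~Q | R) = F nor T = F
~R = ~T = F
~R <-> R = F <-> T = F
(~P nor (~Q | R)) | (~R <-> R) = F | F = F
~((~P nor (~Q | R)) | (~R <-> R)) = ~F = T
Hence (C) is true.

3 of the 3 statements are true ((A), (B), (C)).

3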